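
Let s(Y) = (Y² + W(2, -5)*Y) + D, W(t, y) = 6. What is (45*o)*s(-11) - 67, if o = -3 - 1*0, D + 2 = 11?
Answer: -8707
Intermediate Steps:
D = 9 (D = -2 + 11 = 9)
s(Y) = 9 + Y² + 6*Y (s(Y) = (Y² + 6*Y) + 9 = 9 + Y² + 6*Y)
o = -3 (o = -3 + 0 = -3)
(45*o)*s(-11) - 67 = (45*(-3))*(9 + (-11)² + 6*(-11)) - 67 = -135*(9 + 121 - 66) - 67 = -135*64 - 67 = -8640 - 67 = -8707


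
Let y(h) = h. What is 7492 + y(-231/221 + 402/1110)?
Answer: 306282492/40885 ≈ 7491.3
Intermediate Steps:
7492 + y(-231/221 + 402/1110) = 7492 + (-231/221 + 402/1110) = 7492 + (-231*1/221 + 402*(1/1110)) = 7492 + (-231/221 + 67/185) = 7492 - 27928/40885 = 306282492/40885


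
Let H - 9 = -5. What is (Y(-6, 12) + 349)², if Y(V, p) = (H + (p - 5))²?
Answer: 220900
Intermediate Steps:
H = 4 (H = 9 - 5 = 4)
Y(V, p) = (-1 + p)² (Y(V, p) = (4 + (p - 5))² = (4 + (-5 + p))² = (-1 + p)²)
(Y(-6, 12) + 349)² = ((-1 + 12)² + 349)² = (11² + 349)² = (121 + 349)² = 470² = 220900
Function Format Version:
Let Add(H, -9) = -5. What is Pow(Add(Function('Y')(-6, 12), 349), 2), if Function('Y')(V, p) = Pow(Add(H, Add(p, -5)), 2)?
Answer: 220900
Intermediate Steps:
H = 4 (H = Add(9, -5) = 4)
Function('Y')(V, p) = Pow(Add(-1, p), 2) (Function('Y')(V, p) = Pow(Add(4, Add(p, -5)), 2) = Pow(Add(4, Add(-5, p)), 2) = Pow(Add(-1, p), 2))
Pow(Add(Function('Y')(-6, 12), 349), 2) = Pow(Add(Pow(Add(-1, 12), 2), 349), 2) = Pow(Add(Pow(11, 2), 349), 2) = Pow(Add(121, 349), 2) = Pow(470, 2) = 220900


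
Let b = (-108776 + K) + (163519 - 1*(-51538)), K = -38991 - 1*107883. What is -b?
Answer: 40593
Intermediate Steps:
K = -146874 (K = -38991 - 107883 = -146874)
b = -40593 (b = (-108776 - 146874) + (163519 - 1*(-51538)) = -255650 + (163519 + 51538) = -255650 + 215057 = -40593)
-b = -1*(-40593) = 40593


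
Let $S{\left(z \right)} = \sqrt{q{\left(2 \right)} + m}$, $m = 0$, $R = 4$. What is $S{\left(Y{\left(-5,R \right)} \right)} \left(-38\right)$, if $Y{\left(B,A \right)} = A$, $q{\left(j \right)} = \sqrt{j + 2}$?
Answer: $- 38 \sqrt{2} \approx -53.74$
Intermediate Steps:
$q{\left(j \right)} = \sqrt{2 + j}$
$S{\left(z \right)} = \sqrt{2}$ ($S{\left(z \right)} = \sqrt{\sqrt{2 + 2} + 0} = \sqrt{\sqrt{4} + 0} = \sqrt{2 + 0} = \sqrt{2}$)
$S{\left(Y{\left(-5,R \right)} \right)} \left(-38\right) = \sqrt{2} \left(-38\right) = - 38 \sqrt{2}$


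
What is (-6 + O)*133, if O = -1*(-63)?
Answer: 7581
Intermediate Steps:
O = 63
(-6 + O)*133 = (-6 + 63)*133 = 57*133 = 7581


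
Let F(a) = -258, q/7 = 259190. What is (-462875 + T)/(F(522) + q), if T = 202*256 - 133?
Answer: -51412/226759 ≈ -0.22673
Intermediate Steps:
q = 1814330 (q = 7*259190 = 1814330)
T = 51579 (T = 51712 - 133 = 51579)
(-462875 + T)/(F(522) + q) = (-462875 + 51579)/(-258 + 1814330) = -411296/1814072 = -411296*1/1814072 = -51412/226759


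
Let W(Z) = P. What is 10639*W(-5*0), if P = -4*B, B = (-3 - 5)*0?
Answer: 0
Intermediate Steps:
B = 0 (B = -8*0 = 0)
P = 0 (P = -4*0 = 0)
W(Z) = 0
10639*W(-5*0) = 10639*0 = 0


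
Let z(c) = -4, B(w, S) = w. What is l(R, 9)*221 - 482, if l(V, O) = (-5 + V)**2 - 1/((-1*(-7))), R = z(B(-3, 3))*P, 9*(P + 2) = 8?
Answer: -252520/567 ≈ -445.36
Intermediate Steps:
P = -10/9 (P = -2 + (1/9)*8 = -2 + 8/9 = -10/9 ≈ -1.1111)
R = 40/9 (R = -4*(-10/9) = 40/9 ≈ 4.4444)
l(V, O) = -1/7 + (-5 + V)**2 (l(V, O) = (-5 + V)**2 - 1/7 = -1/7 + (-5 + V)**2)
l(R, 9)*221 - 482 = (-1/7 + (-5 + 40/9)**2)*221 - 482 = (-1/7 + (-5/9)**2)*221 - 482 = (-1/7 + 25/81)*221 - 482 = (94/567)*221 - 482 = 20774/567 - 482 = -252520/567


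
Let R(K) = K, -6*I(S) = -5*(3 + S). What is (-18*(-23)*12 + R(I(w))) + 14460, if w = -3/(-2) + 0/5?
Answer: 77727/4 ≈ 19432.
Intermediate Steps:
w = 3/2 (w = -3*(-½) + 0*(⅕) = 3/2 + 0 = 3/2 ≈ 1.5000)
I(S) = 5/2 + 5*S/6 (I(S) = -(-5)*(3 + S)/6 = -(-15 - 5*S)/6 = 5/2 + 5*S/6)
(-18*(-23)*12 + R(I(w))) + 14460 = (-18*(-23)*12 + (5/2 + (⅚)*(3/2))) + 14460 = (414*12 + (5/2 + 5/4)) + 14460 = (4968 + 15/4) + 14460 = 19887/4 + 14460 = 77727/4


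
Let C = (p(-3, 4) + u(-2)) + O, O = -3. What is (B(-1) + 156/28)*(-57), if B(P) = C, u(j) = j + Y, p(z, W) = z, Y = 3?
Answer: -228/7 ≈ -32.571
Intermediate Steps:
u(j) = 3 + j (u(j) = j + 3 = 3 + j)
C = -5 (C = (-3 + (3 - 2)) - 3 = (-3 + 1) - 3 = -2 - 3 = -5)
B(P) = -5
(B(-1) + 156/28)*(-57) = (-5 + 156/28)*(-57) = (-5 + 156*(1/28))*(-57) = (-5 + 39/7)*(-57) = (4/7)*(-57) = -228/7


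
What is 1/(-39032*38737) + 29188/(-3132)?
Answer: -11032936916231/1183882363272 ≈ -9.3193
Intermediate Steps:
1/(-39032*38737) + 29188/(-3132) = -1/39032*1/38737 + 29188*(-1/3132) = -1/1511982584 - 7297/783 = -11032936916231/1183882363272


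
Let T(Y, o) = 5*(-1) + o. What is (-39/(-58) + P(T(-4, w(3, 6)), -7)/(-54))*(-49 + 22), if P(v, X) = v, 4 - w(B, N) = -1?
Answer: -1053/58 ≈ -18.155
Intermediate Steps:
w(B, N) = 5 (w(B, N) = 4 - 1*(-1) = 4 + 1 = 5)
T(Y, o) = -5 + o
(-39/(-58) + P(T(-4, w(3, 6)), -7)/(-54))*(-49 + 22) = (-39/(-58) + (-5 + 5)/(-54))*(-49 + 22) = (-39*(-1/58) + 0*(-1/54))*(-27) = (39/58 + 0)*(-27) = (39/58)*(-27) = -1053/58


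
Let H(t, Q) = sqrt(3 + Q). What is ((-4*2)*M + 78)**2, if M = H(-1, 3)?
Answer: 6468 - 1248*sqrt(6) ≈ 3411.0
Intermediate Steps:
M = sqrt(6) (M = sqrt(3 + 3) = sqrt(6) ≈ 2.4495)
((-4*2)*M + 78)**2 = ((-4*2)*sqrt(6) + 78)**2 = (-8*sqrt(6) + 78)**2 = (78 - 8*sqrt(6))**2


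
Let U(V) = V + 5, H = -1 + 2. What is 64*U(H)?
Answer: 384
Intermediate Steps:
H = 1
U(V) = 5 + V
64*U(H) = 64*(5 + 1) = 64*6 = 384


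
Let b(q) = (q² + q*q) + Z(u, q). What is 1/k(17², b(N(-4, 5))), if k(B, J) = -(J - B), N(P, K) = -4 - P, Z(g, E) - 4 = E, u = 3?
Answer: 1/285 ≈ 0.0035088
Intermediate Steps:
Z(g, E) = 4 + E
b(q) = 4 + q + 2*q² (b(q) = (q² + q*q) + (4 + q) = (q² + q²) + (4 + q) = 2*q² + (4 + q) = 4 + q + 2*q²)
k(B, J) = B - J
1/k(17², b(N(-4, 5))) = 1/(17² - (4 + (-4 - 1*(-4)) + 2*(-4 - 1*(-4))²)) = 1/(289 - (4 + (-4 + 4) + 2*(-4 + 4)²)) = 1/(289 - (4 + 0 + 2*0²)) = 1/(289 - (4 + 0 + 2*0)) = 1/(289 - (4 + 0 + 0)) = 1/(289 - 1*4) = 1/(289 - 4) = 1/285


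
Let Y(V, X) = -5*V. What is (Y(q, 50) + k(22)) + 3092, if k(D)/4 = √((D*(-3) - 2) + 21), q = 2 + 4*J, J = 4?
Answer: 3002 + 4*I*√47 ≈ 3002.0 + 27.423*I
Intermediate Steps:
q = 18 (q = 2 + 4*4 = 2 + 16 = 18)
k(D) = 4*√(19 - 3*D) (k(D) = 4*√((D*(-3) - 2) + 21) = 4*√((-3*D - 2) + 21) = 4*√((-2 - 3*D) + 21) = 4*√(19 - 3*D))
(Y(q, 50) + k(22)) + 3092 = (-5*18 + 4*√(19 - 3*22)) + 3092 = (-90 + 4*√(19 - 66)) + 3092 = (-90 + 4*√(-47)) + 3092 = (-90 + 4*(I*√47)) + 3092 = (-90 + 4*I*√47) + 3092 = 3002 + 4*I*√47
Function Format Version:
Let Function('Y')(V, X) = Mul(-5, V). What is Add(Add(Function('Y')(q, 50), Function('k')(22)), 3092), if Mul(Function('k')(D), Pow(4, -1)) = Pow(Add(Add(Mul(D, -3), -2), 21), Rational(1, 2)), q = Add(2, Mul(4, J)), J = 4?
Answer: Add(3002, Mul(4, I, Pow(47, Rational(1, 2)))) ≈ Add(3002.0, Mul(27.423, I))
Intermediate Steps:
q = 18 (q = Add(2, Mul(4, 4)) = Add(2, 16) = 18)
Function('k')(D) = Mul(4, Pow(Add(19, Mul(-3, D)), Rational(1, 2))) (Function('k')(D) = Mul(4, Pow(Add(Add(Mul(D, -3), -2), 21), Rational(1, 2))) = Mul(4, Pow(Add(Add(Mul(-3, D), -2), 21), Rational(1, 2))) = Mul(4, Pow(Add(Add(-2, Mul(-3, D)), 21), Rational(1, 2))) = Mul(4, Pow(Add(19, Mul(-3, D)), Rational(1, 2))))
Add(Add(Function('Y')(q, 50), Function('k')(22)), 3092) = Add(Add(Mul(-5, 18), Mul(4, Pow(Add(19, Mul(-3, 22)), Rational(1, 2)))), 3092) = Add(Add(-90, Mul(4, Pow(Add(19, -66), Rational(1, 2)))), 3092) = Add(Add(-90, Mul(4, Pow(-47, Rational(1, 2)))), 3092) = Add(Add(-90, Mul(4, Mul(I, Pow(47, Rational(1, 2))))), 3092) = Add(Add(-90, Mul(4, I, Pow(47, Rational(1, 2)))), 3092) = Add(3002, Mul(4, I, Pow(47, Rational(1, 2))))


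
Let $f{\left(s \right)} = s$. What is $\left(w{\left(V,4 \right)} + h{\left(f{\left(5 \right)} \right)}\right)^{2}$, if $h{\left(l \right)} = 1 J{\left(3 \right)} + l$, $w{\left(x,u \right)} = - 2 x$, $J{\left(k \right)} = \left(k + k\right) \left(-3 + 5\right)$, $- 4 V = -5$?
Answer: $\frac{841}{4} \approx 210.25$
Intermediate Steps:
$V = \frac{5}{4}$ ($V = \left(- \frac{1}{4}\right) \left(-5\right) = \frac{5}{4} \approx 1.25$)
$J{\left(k \right)} = 4 k$ ($J{\left(k \right)} = 2 k 2 = 4 k$)
$h{\left(l \right)} = 12 + l$ ($h{\left(l \right)} = 1 \cdot 4 \cdot 3 + l = 1 \cdot 12 + l = 12 + l$)
$\left(w{\left(V,4 \right)} + h{\left(f{\left(5 \right)} \right)}\right)^{2} = \left(\left(-2\right) \frac{5}{4} + \left(12 + 5\right)\right)^{2} = \left(- \frac{5}{2} + 17\right)^{2} = \left(\frac{29}{2}\right)^{2} = \frac{841}{4}$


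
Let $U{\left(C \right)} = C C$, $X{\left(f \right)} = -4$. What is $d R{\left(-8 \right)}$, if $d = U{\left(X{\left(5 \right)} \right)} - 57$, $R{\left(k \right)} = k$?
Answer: $328$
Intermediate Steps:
$U{\left(C \right)} = C^{2}$
$d = -41$ ($d = \left(-4\right)^{2} - 57 = 16 - 57 = -41$)
$d R{\left(-8 \right)} = \left(-41\right) \left(-8\right) = 328$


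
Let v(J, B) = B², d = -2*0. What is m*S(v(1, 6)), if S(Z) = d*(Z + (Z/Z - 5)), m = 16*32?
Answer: 0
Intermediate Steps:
m = 512
d = 0
S(Z) = 0 (S(Z) = 0*(Z + (Z/Z - 5)) = 0*(Z + (1 - 5)) = 0*(Z - 4) = 0*(-4 + Z) = 0)
m*S(v(1, 6)) = 512*0 = 0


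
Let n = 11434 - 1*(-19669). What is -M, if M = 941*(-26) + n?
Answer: -6637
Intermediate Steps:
n = 31103 (n = 11434 + 19669 = 31103)
M = 6637 (M = 941*(-26) + 31103 = -24466 + 31103 = 6637)
-M = -1*6637 = -6637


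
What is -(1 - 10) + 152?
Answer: 161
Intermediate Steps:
-(1 - 10) + 152 = -1*(-9) + 152 = 9 + 152 = 161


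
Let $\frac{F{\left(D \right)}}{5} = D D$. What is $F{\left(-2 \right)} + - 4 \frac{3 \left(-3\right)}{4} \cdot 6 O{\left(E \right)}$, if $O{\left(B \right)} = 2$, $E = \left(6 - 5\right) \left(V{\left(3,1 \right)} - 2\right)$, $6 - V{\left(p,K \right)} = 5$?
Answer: $128$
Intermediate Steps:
$V{\left(p,K \right)} = 1$ ($V{\left(p,K \right)} = 6 - 5 = 1$)
$F{\left(D \right)} = 5 D^{2}$ ($F{\left(D \right)} = 5 D D = 5 D^{2}$)
$E = -1$ ($E = \left(6 - 5\right) \left(1 - 2\right) = 1 \left(-1\right) = -1$)
$F{\left(-2 \right)} + - 4 \frac{3 \left(-3\right)}{4} \cdot 6 O{\left(E \right)} = 5 \left(-2\right)^{2} + - 4 \frac{3 \left(-3\right)}{4} \cdot 6 \cdot 2 = 5 \cdot 4 + - 4 \left(\left(-9\right) \frac{1}{4}\right) 6 \cdot 2 = 20 + \left(-4\right) \left(- \frac{9}{4}\right) 6 \cdot 2 = 20 + 9 \cdot 6 \cdot 2 = 20 + 54 \cdot 2 = 20 + 108 = 128$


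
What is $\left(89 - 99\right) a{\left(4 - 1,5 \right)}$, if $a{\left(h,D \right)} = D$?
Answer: $-50$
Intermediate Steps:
$\left(89 - 99\right) a{\left(4 - 1,5 \right)} = \left(89 - 99\right) 5 = \left(-10\right) 5 = -50$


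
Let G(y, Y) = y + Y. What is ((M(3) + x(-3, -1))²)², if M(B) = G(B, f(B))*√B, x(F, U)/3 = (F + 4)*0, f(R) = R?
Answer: 11664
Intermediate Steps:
x(F, U) = 0 (x(F, U) = 3*((F + 4)*0) = 3*((4 + F)*0) = 3*0 = 0)
G(y, Y) = Y + y
M(B) = 2*B^(3/2) (M(B) = (B + B)*√B = (2*B)*√B = 2*B^(3/2))
((M(3) + x(-3, -1))²)² = ((2*3^(3/2) + 0)²)² = ((2*(3*√3) + 0)²)² = ((6*√3 + 0)²)² = ((6*√3)²)² = 108² = 11664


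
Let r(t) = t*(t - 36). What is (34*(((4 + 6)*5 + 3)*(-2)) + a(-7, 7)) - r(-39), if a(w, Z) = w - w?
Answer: -6529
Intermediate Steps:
r(t) = t*(-36 + t)
a(w, Z) = 0
(34*(((4 + 6)*5 + 3)*(-2)) + a(-7, 7)) - r(-39) = (34*(((4 + 6)*5 + 3)*(-2)) + 0) - (-39)*(-36 - 39) = (34*((10*5 + 3)*(-2)) + 0) - (-39)*(-75) = (34*((50 + 3)*(-2)) + 0) - 1*2925 = (34*(53*(-2)) + 0) - 2925 = (34*(-106) + 0) - 2925 = (-3604 + 0) - 2925 = -3604 - 2925 = -6529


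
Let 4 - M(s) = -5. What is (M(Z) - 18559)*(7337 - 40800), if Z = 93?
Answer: 620738650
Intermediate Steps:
M(s) = 9 (M(s) = 4 - 1*(-5) = 4 + 5 = 9)
(M(Z) - 18559)*(7337 - 40800) = (9 - 18559)*(7337 - 40800) = -18550*(-33463) = 620738650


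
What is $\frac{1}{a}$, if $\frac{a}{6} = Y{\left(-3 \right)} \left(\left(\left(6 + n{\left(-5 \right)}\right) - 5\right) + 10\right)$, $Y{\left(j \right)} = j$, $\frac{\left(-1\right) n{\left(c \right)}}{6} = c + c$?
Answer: $- \frac{1}{1278} \approx -0.00078247$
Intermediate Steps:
$n{\left(c \right)} = - 12 c$ ($n{\left(c \right)} = - 6 \left(c + c\right) = - 6 \cdot 2 c = - 12 c$)
$a = -1278$ ($a = 6 \left(- 3 \left(\left(\left(6 - -60\right) - 5\right) + 10\right)\right) = 6 \left(- 3 \left(\left(\left(6 + 60\right) - 5\right) + 10\right)\right) = 6 \left(- 3 \left(\left(66 - 5\right) + 10\right)\right) = 6 \left(- 3 \left(61 + 10\right)\right) = 6 \left(\left(-3\right) 71\right) = 6 \left(-213\right) = -1278$)
$\frac{1}{a} = \frac{1}{-1278} = - \frac{1}{1278}$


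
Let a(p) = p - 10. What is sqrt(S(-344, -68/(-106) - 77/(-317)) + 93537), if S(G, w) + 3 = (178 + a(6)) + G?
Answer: 2*sqrt(23341) ≈ 305.56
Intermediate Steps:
a(p) = -10 + p
S(G, w) = 171 + G (S(G, w) = -3 + ((178 + (-10 + 6)) + G) = -3 + ((178 - 4) + G) = -3 + (174 + G) = 171 + G)
sqrt(S(-344, -68/(-106) - 77/(-317)) + 93537) = sqrt((171 - 344) + 93537) = sqrt(-173 + 93537) = sqrt(93364) = 2*sqrt(23341)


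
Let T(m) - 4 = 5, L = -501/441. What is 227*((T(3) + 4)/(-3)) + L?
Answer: -144766/147 ≈ -984.80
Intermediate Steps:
L = -167/147 (L = -501*1/441 = -167/147 ≈ -1.1361)
T(m) = 9 (T(m) = 4 + 5 = 9)
227*((T(3) + 4)/(-3)) + L = 227*((9 + 4)/(-3)) - 167/147 = 227*(13*(-⅓)) - 167/147 = 227*(-13/3) - 167/147 = -2951/3 - 167/147 = -144766/147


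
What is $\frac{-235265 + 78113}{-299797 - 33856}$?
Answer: $\frac{157152}{333653} \approx 0.471$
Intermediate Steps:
$\frac{-235265 + 78113}{-299797 - 33856} = - \frac{157152}{-333653} = \left(-157152\right) \left(- \frac{1}{333653}\right) = \frac{157152}{333653}$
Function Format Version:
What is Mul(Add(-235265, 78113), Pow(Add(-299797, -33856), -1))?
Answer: Rational(157152, 333653) ≈ 0.47100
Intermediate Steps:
Mul(Add(-235265, 78113), Pow(Add(-299797, -33856), -1)) = Mul(-157152, Pow(-333653, -1)) = Mul(-157152, Rational(-1, 333653)) = Rational(157152, 333653)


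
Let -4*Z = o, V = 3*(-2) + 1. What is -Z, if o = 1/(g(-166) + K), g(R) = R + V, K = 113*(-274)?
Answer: -1/124532 ≈ -8.0301e-6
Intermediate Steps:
K = -30962
V = -5 (V = -6 + 1 = -5)
g(R) = -5 + R (g(R) = R - 5 = -5 + R)
o = -1/31133 (o = 1/((-5 - 166) - 30962) = 1/(-171 - 30962) = 1/(-31133) = -1/31133 ≈ -3.2120e-5)
Z = 1/124532 (Z = -1/4*(-1/31133) = 1/124532 ≈ 8.0301e-6)
-Z = -1*1/124532 = -1/124532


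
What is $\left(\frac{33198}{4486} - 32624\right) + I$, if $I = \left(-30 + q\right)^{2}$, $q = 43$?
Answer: $- \frac{72779966}{2243} \approx -32448.0$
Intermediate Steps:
$I = 169$ ($I = \left(-30 + 43\right)^{2} = 13^{2} = 169$)
$\left(\frac{33198}{4486} - 32624\right) + I = \left(\frac{33198}{4486} - 32624\right) + 169 = \left(33198 \cdot \frac{1}{4486} - 32624\right) + 169 = \left(\frac{16599}{2243} - 32624\right) + 169 = - \frac{73159033}{2243} + 169 = - \frac{72779966}{2243}$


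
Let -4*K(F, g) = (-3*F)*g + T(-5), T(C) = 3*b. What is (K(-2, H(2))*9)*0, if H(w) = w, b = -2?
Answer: 0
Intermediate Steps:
T(C) = -6 (T(C) = 3*(-2) = -6)
K(F, g) = 3/2 + 3*F*g/4 (K(F, g) = -((-3*F)*g - 6)/4 = -(-3*F*g - 6)/4 = -(-6 - 3*F*g)/4 = 3/2 + 3*F*g/4)
(K(-2, H(2))*9)*0 = ((3/2 + (¾)*(-2)*2)*9)*0 = ((3/2 - 3)*9)*0 = -3/2*9*0 = -27/2*0 = 0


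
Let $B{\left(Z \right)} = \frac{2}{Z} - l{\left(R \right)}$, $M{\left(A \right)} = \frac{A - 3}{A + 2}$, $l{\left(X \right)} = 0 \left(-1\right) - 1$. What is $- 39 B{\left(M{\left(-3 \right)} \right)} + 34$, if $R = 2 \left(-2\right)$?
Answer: $-18$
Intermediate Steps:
$R = -4$
$l{\left(X \right)} = -1$ ($l{\left(X \right)} = 0 - 1 = -1$)
$M{\left(A \right)} = \frac{-3 + A}{2 + A}$
$B{\left(Z \right)} = 1 + \frac{2}{Z}$ ($B{\left(Z \right)} = \frac{2}{Z} - -1 = \frac{2}{Z} + 1 = 1 + \frac{2}{Z}$)
$- 39 B{\left(M{\left(-3 \right)} \right)} + 34 = - 39 \frac{2 + \frac{-3 - 3}{2 - 3}}{\frac{1}{2 - 3} \left(-3 - 3\right)} + 34 = - 39 \frac{2 + \frac{1}{-1} \left(-6\right)}{\frac{1}{-1} \left(-6\right)} + 34 = - 39 \frac{2 - -6}{\left(-1\right) \left(-6\right)} + 34 = - 39 \frac{2 + 6}{6} + 34 = - 39 \cdot \frac{1}{6} \cdot 8 + 34 = \left(-39\right) \frac{4}{3} + 34 = -52 + 34 = -18$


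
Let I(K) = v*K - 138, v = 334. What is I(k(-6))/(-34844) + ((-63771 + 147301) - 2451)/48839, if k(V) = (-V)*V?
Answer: 1709548297/850873058 ≈ 2.0092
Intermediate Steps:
k(V) = -V²
I(K) = -138 + 334*K (I(K) = 334*K - 138 = -138 + 334*K)
I(k(-6))/(-34844) + ((-63771 + 147301) - 2451)/48839 = (-138 + 334*(-1*(-6)²))/(-34844) + ((-63771 + 147301) - 2451)/48839 = (-138 + 334*(-1*36))*(-1/34844) + (83530 - 2451)*(1/48839) = (-138 + 334*(-36))*(-1/34844) + 81079*(1/48839) = (-138 - 12024)*(-1/34844) + 81079/48839 = -12162*(-1/34844) + 81079/48839 = 6081/17422 + 81079/48839 = 1709548297/850873058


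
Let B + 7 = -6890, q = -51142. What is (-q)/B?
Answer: -51142/6897 ≈ -7.4151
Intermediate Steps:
B = -6897 (B = -7 - 6890 = -6897)
(-q)/B = -1*(-51142)/(-6897) = 51142*(-1/6897) = -51142/6897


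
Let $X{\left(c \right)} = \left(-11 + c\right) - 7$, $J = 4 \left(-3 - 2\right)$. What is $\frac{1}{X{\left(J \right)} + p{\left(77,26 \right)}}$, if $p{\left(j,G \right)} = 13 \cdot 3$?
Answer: $1$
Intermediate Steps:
$p{\left(j,G \right)} = 39$
$J = -20$ ($J = 4 \left(-5\right) = -20$)
$X{\left(c \right)} = -18 + c$
$\frac{1}{X{\left(J \right)} + p{\left(77,26 \right)}} = \frac{1}{\left(-18 - 20\right) + 39} = \frac{1}{-38 + 39} = 1^{-1} = 1$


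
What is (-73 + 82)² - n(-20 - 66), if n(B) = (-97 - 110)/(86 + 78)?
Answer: 13491/164 ≈ 82.262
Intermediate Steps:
n(B) = -207/164
(-73 + 82)² - n(-20 - 66) = (-73 + 82)² - 1*(-207/164) = 9² + 207/164 = 81 + 207/164 = 13491/164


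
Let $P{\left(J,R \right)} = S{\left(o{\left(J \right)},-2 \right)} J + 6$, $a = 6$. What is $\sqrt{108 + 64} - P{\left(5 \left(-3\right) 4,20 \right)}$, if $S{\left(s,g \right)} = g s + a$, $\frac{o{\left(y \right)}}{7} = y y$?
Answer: $-3023646 + 2 \sqrt{43} \approx -3.0236 \cdot 10^{6}$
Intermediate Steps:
$o{\left(y \right)} = 7 y^{2}$ ($o{\left(y \right)} = 7 y y = 7 y^{2}$)
$S{\left(s,g \right)} = 6 + g s$ ($S{\left(s,g \right)} = g s + 6 = 6 + g s$)
$P{\left(J,R \right)} = 6 + J \left(6 - 14 J^{2}\right)$ ($P{\left(J,R \right)} = \left(6 - 2 \cdot 7 J^{2}\right) J + 6 = \left(6 - 14 J^{2}\right) J + 6 = J \left(6 - 14 J^{2}\right) + 6 = 6 + J \left(6 - 14 J^{2}\right)$)
$\sqrt{108 + 64} - P{\left(5 \left(-3\right) 4,20 \right)} = \sqrt{108 + 64} - \left(6 - 14 \left(5 \left(-3\right) 4\right)^{3} + 6 \cdot 5 \left(-3\right) 4\right) = \sqrt{172} - \left(6 - 14 \left(\left(-15\right) 4\right)^{3} + 6 \left(\left(-15\right) 4\right)\right) = 2 \sqrt{43} - \left(6 - 14 \left(-60\right)^{3} + 6 \left(-60\right)\right) = 2 \sqrt{43} - \left(6 - -3024000 - 360\right) = 2 \sqrt{43} - \left(6 + 3024000 - 360\right) = 2 \sqrt{43} - 3023646 = -3023646 + 2 \sqrt{43}$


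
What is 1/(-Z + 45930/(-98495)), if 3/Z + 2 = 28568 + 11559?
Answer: -263474125/122882449 ≈ -2.1441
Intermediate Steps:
Z = 1/13375 (Z = 3/(-2 + (28568 + 11559)) = 3/(-2 + 40127) = 3/40125 = 3*(1/40125) = 1/13375 ≈ 7.4766e-5)
1/(-Z + 45930/(-98495)) = 1/(-1*1/13375 + 45930/(-98495)) = 1/(-1/13375 + 45930*(-1/98495)) = 1/(-1/13375 - 9186/19699) = 1/(-122882449/263474125) = -263474125/122882449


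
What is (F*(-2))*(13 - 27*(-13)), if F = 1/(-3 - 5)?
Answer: 91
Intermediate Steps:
F = -⅛ (F = 1/(-8) = -⅛ ≈ -0.12500)
(F*(-2))*(13 - 27*(-13)) = (-⅛*(-2))*(13 - 27*(-13)) = (13 + 351)/4 = (¼)*364 = 91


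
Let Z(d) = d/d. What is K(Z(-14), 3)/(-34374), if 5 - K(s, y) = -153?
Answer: -79/17187 ≈ -0.0045965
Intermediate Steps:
Z(d) = 1
K(s, y) = 158 (K(s, y) = 5 - 1*(-153) = 5 + 153 = 158)
K(Z(-14), 3)/(-34374) = 158/(-34374) = 158*(-1/34374) = -79/17187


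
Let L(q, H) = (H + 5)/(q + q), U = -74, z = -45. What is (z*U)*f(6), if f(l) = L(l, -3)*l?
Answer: 3330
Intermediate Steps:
L(q, H) = (5 + H)/(2*q) (L(q, H) = (5 + H)/((2*q)) = (5 + H)*(1/(2*q)) = (5 + H)/(2*q))
f(l) = 1 (f(l) = ((5 - 3)/(2*l))*l = ((½)*2/l)*l = l/l = 1)
(z*U)*f(6) = -45*(-74)*1 = 3330*1 = 3330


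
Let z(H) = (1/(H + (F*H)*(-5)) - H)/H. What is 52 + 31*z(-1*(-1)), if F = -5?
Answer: 577/26 ≈ 22.192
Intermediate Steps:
z(H) = (-H + 1/(26*H))/H (z(H) = (1/(H - 5*H*(-5)) - H)/H = (1/(H + 25*H) - H)/H = (1/(26*H) - H)/H = (-H + 1/(26*H))/H)
52 + 31*z(-1*(-1)) = 52 + 31*(-1 + 1/(26*(-1*(-1))**2)) = 52 + 31*(-1 + (1/26)/1**2) = 52 + 31*(-1 + (1/26)*1) = 52 + 31*(-1 + 1/26) = 52 + 31*(-25/26) = 52 - 775/26 = 577/26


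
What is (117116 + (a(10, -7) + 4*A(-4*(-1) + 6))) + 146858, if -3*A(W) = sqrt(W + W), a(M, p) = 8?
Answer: 263982 - 8*sqrt(5)/3 ≈ 2.6398e+5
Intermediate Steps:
A(W) = -sqrt(2)*sqrt(W)/3 (A(W) = -sqrt(W + W)/3 = -sqrt(2)*sqrt(W)/3)
(117116 + (a(10, -7) + 4*A(-4*(-1) + 6))) + 146858 = (117116 + (8 + 4*(-sqrt(2)*sqrt(-4*(-1) + 6)/3))) + 146858 = (117116 + (8 + 4*(-sqrt(2)*sqrt(4 + 6)/3))) + 146858 = (117116 + (8 + 4*(-sqrt(2)*sqrt(10)/3))) + 146858 = (117116 + (8 + 4*(-2*sqrt(5)/3))) + 146858 = (117116 + (8 - 8*sqrt(5)/3)) + 146858 = (117124 - 8*sqrt(5)/3) + 146858 = 263982 - 8*sqrt(5)/3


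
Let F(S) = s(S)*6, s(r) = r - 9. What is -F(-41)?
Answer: 300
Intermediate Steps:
s(r) = -9 + r
F(S) = -54 + 6*S (F(S) = (-9 + S)*6 = -54 + 6*S)
-F(-41) = -(-54 + 6*(-41)) = -(-54 - 246) = -1*(-300) = 300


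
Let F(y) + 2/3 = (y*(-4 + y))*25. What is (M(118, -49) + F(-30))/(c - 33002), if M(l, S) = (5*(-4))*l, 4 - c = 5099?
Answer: -69418/114291 ≈ -0.60738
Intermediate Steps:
c = -5095 (c = 4 - 1*5099 = 4 - 5099 = -5095)
M(l, S) = -20*l
F(y) = -2/3 + 25*y*(-4 + y) (F(y) = -2/3 + (y*(-4 + y))*25 = -2/3 + 25*y*(-4 + y))
(M(118, -49) + F(-30))/(c - 33002) = (-20*118 + (-2/3 - 100*(-30) + 25*(-30)**2))/(-5095 - 33002) = (-2360 + (-2/3 + 3000 + 25*900))/(-38097) = (-2360 + (-2/3 + 3000 + 22500))*(-1/38097) = (-2360 + 76498/3)*(-1/38097) = (69418/3)*(-1/38097) = -69418/114291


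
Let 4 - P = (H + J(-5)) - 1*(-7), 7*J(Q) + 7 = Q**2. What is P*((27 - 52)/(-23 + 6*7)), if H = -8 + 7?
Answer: 800/133 ≈ 6.0150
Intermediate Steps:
J(Q) = -1 + Q**2/7
H = -1
P = -32/7 (P = 4 - ((-1 + (-1 + (1/7)*(-5)**2)) - 1*(-7)) = 4 - ((-1 + (-1 + (1/7)*25)) + 7) = 4 - ((-1 + (-1 + 25/7)) + 7) = 4 - ((-1 + 18/7) + 7) = 4 - (11/7 + 7) = 4 - 1*60/7 = 4 - 60/7 = -32/7 ≈ -4.5714)
P*((27 - 52)/(-23 + 6*7)) = -32*(27 - 52)/(7*(-23 + 6*7)) = -(-800)/(7*(-23 + 42)) = -(-800)/(7*19) = -32/7*(-25/19) = 800/133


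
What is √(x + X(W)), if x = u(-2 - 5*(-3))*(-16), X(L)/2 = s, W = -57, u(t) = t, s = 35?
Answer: I*√138 ≈ 11.747*I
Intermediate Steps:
X(L) = 70 (X(L) = 2*35 = 70)
x = -208 (x = (-2 - 5*(-3))*(-16) = (-2 + 15)*(-16) = 13*(-16) = -208)
√(x + X(W)) = √(-208 + 70) = √(-138) = I*√138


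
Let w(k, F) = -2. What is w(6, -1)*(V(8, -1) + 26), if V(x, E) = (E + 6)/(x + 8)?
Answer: -421/8 ≈ -52.625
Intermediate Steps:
V(x, E) = (6 + E)/(8 + x)
w(6, -1)*(V(8, -1) + 26) = -2*((6 - 1)/(8 + 8) + 26) = -2*(5/16 + 26) = -2*421/16 = -421/8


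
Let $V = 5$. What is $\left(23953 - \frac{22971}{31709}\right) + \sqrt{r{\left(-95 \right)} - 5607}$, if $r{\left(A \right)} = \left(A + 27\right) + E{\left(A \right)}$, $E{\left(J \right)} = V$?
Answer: $\frac{759502706}{31709} + 9 i \sqrt{70} \approx 23952.0 + 75.299 i$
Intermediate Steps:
$E{\left(J \right)} = 5$
$r{\left(A \right)} = 32 + A$ ($r{\left(A \right)} = \left(A + 27\right) + 5 = \left(27 + A\right) + 5 = 32 + A$)
$\left(23953 - \frac{22971}{31709}\right) + \sqrt{r{\left(-95 \right)} - 5607} = \left(23953 - \frac{22971}{31709}\right) + \sqrt{\left(32 - 95\right) - 5607} = \left(23953 - \frac{22971}{31709}\right) + \sqrt{-63 - 5607} = \left(23953 - \frac{22971}{31709}\right) + \sqrt{-5670} = \frac{759502706}{31709} + 9 i \sqrt{70}$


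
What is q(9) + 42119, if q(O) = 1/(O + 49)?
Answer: 2442903/58 ≈ 42119.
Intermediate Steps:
q(O) = 1/(49 + O)
q(9) + 42119 = 1/(49 + 9) + 42119 = 1/58 + 42119 = 2442903/58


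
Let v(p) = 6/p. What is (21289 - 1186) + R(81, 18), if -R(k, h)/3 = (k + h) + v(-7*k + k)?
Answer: 534763/27 ≈ 19806.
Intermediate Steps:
R(k, h) = -3*h - 3*k + 3/k (R(k, h) = -3*((k + h) + 6/(-7*k + k)) = -3*((h + k) + 6/((-6*k))) = -3*((h + k) + 6*(-1/(6*k))) = -3*((h + k) - 1/k) = -3*(h + k - 1/k) = -3*h - 3*k + 3/k)
(21289 - 1186) + R(81, 18) = (21289 - 1186) + 3*(1 - 1*81*(18 + 81))/81 = 20103 + 3*(1/81)*(1 - 1*81*99) = 20103 + 3*(1/81)*(1 - 8019) = 20103 + 3*(1/81)*(-8018) = 20103 - 8018/27 = 534763/27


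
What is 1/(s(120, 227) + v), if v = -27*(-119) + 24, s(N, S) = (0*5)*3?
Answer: 1/3237 ≈ 0.00030893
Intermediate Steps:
s(N, S) = 0 (s(N, S) = 0*3 = 0)
v = 3237 (v = 3213 + 24 = 3237)
1/(s(120, 227) + v) = 1/(0 + 3237) = 1/3237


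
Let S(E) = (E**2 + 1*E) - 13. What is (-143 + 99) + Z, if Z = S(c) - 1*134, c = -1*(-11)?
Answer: -59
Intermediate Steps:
c = 11
S(E) = -13 + E + E**2 (S(E) = (E**2 + E) - 13 = (E + E**2) - 13 = -13 + E + E**2)
Z = -15 (Z = (-13 + 11 + 11**2) - 1*134 = (-13 + 11 + 121) - 134 = 119 - 134 = -15)
(-143 + 99) + Z = (-143 + 99) - 15 = -44 - 15 = -59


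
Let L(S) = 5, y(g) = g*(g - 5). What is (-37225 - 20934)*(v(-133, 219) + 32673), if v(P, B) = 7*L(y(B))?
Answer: -1902264572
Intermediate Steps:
y(g) = g*(-5 + g)
v(P, B) = 35 (v(P, B) = 7*5 = 35)
(-37225 - 20934)*(v(-133, 219) + 32673) = (-37225 - 20934)*(35 + 32673) = -58159*32708 = -1902264572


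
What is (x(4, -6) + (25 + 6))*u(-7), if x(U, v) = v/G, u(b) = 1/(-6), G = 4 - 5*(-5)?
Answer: -893/174 ≈ -5.1322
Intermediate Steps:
G = 29 (G = 4 + 25 = 29)
u(b) = -1/6
x(U, v) = v/29
(x(4, -6) + (25 + 6))*u(-7) = ((1/29)*(-6) + (25 + 6))*(-1/6) = (-6/29 + 31)*(-1/6) = (893/29)*(-1/6) = -893/174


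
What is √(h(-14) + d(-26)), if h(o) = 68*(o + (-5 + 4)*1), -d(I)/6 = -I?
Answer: 14*I*√6 ≈ 34.293*I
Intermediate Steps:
d(I) = 6*I (d(I) = -(-6)*I = 6*I)
h(o) = -68 + 68*o (h(o) = 68*(o - 1*1) = 68*(o - 1) = 68*(-1 + o) = -68 + 68*o)
√(h(-14) + d(-26)) = √((-68 + 68*(-14)) + 6*(-26)) = √((-68 - 952) - 156) = √(-1020 - 156) = √(-1176) = 14*I*√6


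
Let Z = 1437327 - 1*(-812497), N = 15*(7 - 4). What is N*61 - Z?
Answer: -2247079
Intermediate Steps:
N = 45 (N = 15*3 = 45)
Z = 2249824 (Z = 1437327 + 812497 = 2249824)
N*61 - Z = 45*61 - 1*2249824 = 2745 - 2249824 = -2247079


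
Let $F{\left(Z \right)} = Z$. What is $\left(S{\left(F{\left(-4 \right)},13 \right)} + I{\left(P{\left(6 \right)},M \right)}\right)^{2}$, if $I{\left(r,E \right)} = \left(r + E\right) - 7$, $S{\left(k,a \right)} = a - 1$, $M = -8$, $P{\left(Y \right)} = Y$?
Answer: $9$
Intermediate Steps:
$S{\left(k,a \right)} = -1 + a$
$I{\left(r,E \right)} = -7 + E + r$ ($I{\left(r,E \right)} = \left(E + r\right) - 7 = -7 + E + r$)
$\left(S{\left(F{\left(-4 \right)},13 \right)} + I{\left(P{\left(6 \right)},M \right)}\right)^{2} = \left(\left(-1 + 13\right) - 9\right)^{2} = \left(12 - 9\right)^{2} = 3^{2} = 9$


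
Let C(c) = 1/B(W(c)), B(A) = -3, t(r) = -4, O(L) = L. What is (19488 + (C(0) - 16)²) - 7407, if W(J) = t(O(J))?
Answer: 111130/9 ≈ 12348.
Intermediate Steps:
W(J) = -4
C(c) = -⅓ (C(c) = 1/(-3) = -⅓)
(19488 + (C(0) - 16)²) - 7407 = (19488 + (-⅓ - 16)²) - 7407 = (19488 + (-49/3)²) - 7407 = (19488 + 2401/9) - 7407 = 177793/9 - 7407 = 111130/9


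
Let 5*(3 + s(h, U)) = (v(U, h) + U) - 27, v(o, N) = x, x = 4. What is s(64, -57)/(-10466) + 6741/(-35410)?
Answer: -17469629/92650265 ≈ -0.18855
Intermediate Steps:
v(o, N) = 4
s(h, U) = -38/5 + U/5 (s(h, U) = -3 + ((4 + U) - 27)/5 = -3 + (-23 + U)/5 = -3 + (-23/5 + U/5) = -38/5 + U/5)
s(64, -57)/(-10466) + 6741/(-35410) = (-38/5 + (⅕)*(-57))/(-10466) + 6741/(-35410) = (-38/5 - 57/5)*(-1/10466) + 6741*(-1/35410) = -19*(-1/10466) - 6741/35410 = 19/10466 - 6741/35410 = -17469629/92650265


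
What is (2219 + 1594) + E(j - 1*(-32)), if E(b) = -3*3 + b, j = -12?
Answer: 3824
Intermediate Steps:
E(b) = -9 + b
(2219 + 1594) + E(j - 1*(-32)) = (2219 + 1594) + (-9 + (-12 - 1*(-32))) = 3813 + (-9 + (-12 + 32)) = 3813 + (-9 + 20) = 3813 + 11 = 3824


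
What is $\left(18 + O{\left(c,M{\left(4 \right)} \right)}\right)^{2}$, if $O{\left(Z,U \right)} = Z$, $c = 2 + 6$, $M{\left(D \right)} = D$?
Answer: $676$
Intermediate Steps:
$c = 8$
$\left(18 + O{\left(c,M{\left(4 \right)} \right)}\right)^{2} = \left(18 + 8\right)^{2} = 26^{2} = 676$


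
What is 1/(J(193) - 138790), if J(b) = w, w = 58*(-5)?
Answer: -1/139080 ≈ -7.1901e-6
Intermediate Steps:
w = -290
J(b) = -290
1/(J(193) - 138790) = 1/(-290 - 138790) = 1/(-139080) = -1/139080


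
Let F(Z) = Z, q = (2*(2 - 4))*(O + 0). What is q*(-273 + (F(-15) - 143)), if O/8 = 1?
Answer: 13792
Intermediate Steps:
O = 8 (O = 8*1 = 8)
q = -32 (q = (2*(2 - 4))*(8 + 0) = (2*(-2))*8 = -4*8 = -32)
q*(-273 + (F(-15) - 143)) = -32*(-273 + (-15 - 143)) = -32*(-273 - 158) = -32*(-431) = 13792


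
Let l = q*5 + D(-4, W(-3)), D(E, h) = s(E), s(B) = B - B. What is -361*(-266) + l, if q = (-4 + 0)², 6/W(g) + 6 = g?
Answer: 96106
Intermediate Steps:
W(g) = 6/(-6 + g)
s(B) = 0
D(E, h) = 0
q = 16 (q = (-4)² = 16)
l = 80 (l = 16*5 + 0 = 80 + 0 = 80)
-361*(-266) + l = -361*(-266) + 80 = 96026 + 80 = 96106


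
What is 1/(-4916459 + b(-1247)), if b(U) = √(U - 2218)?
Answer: -4916459/24171569102146 - 3*I*√385/24171569102146 ≈ -2.034e-7 - 2.4353e-12*I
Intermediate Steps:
b(U) = √(-2218 + U)
1/(-4916459 + b(-1247)) = 1/(-4916459 + √(-2218 - 1247)) = 1/(-4916459 + √(-3465)) = 1/(-4916459 + 3*I*√385)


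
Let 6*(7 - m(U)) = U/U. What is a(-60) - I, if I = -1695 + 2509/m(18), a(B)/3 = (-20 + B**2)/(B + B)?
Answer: 101543/82 ≈ 1238.3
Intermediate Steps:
m(U) = 41/6 (m(U) = 7 - U/(6*U) = 7 - 1/6*1 = 7 - 1/6 = 41/6)
a(B) = 3*(-20 + B**2)/(2*B) (a(B) = 3*((-20 + B**2)/(B + B)) = 3*((-20 + B**2)/((2*B))) = 3*((-20 + B**2)*(1/(2*B))) = 3*((-20 + B**2)/(2*B)) = 3*(-20 + B**2)/(2*B))
I = -54441/41 (I = -1695 + 2509/(41/6) = -1695 + 2509*(6/41) = -1695 + 15054/41 = -54441/41 ≈ -1327.8)
a(-60) - I = (-30/(-60) + (3/2)*(-60)) - 1*(-54441/41) = (-30*(-1/60) - 90) + 54441/41 = (1/2 - 90) + 54441/41 = -179/2 + 54441/41 = 101543/82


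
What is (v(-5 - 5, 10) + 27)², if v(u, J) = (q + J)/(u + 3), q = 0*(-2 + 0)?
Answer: 32041/49 ≈ 653.90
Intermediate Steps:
q = 0 (q = 0*(-2) = 0)
v(u, J) = J/(3 + u) (v(u, J) = (0 + J)/(u + 3) = J/(3 + u))
(v(-5 - 5, 10) + 27)² = (10/(3 + (-5 - 5)) + 27)² = (10/(3 - 10) + 27)² = (10/(-7) + 27)² = (10*(-⅐) + 27)² = (-10/7 + 27)² = (179/7)² = 32041/49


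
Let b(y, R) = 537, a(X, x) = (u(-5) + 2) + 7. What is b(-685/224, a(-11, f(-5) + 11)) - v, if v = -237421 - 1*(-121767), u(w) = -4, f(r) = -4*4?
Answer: 116191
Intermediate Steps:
f(r) = -16
a(X, x) = 5 (a(X, x) = (-4 + 2) + 7 = -2 + 7 = 5)
v = -115654 (v = -237421 + 121767 = -115654)
b(-685/224, a(-11, f(-5) + 11)) - v = 537 - 1*(-115654) = 537 + 115654 = 116191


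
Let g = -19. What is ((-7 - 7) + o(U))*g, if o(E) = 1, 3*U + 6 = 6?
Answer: 247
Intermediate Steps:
U = 0 (U = -2 + (⅓)*6 = -2 + 2 = 0)
((-7 - 7) + o(U))*g = ((-7 - 7) + 1)*(-19) = (-14 + 1)*(-19) = -13*(-19) = 247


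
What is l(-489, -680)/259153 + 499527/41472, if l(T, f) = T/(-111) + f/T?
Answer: 28916223889147/2400693877248 ≈ 12.045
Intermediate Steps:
l(T, f) = -T/111 + f/T (l(T, f) = T*(-1/111) + f/T = -T/111 + f/T)
l(-489, -680)/259153 + 499527/41472 = (-1/111*(-489) - 680/(-489))/259153 + 499527/41472 = (163/37 - 680*(-1/489))*(1/259153) + 499527*(1/41472) = (163/37 + 680/489)*(1/259153) + 6167/512 = (104867/18093)*(1/259153) + 6167/512 = 104867/4688855229 + 6167/512 = 28916223889147/2400693877248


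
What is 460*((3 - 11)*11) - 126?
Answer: -40606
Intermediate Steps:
460*((3 - 11)*11) - 126 = 460*(-8*11) - 126 = 460*(-88) - 126 = -40480 - 126 = -40606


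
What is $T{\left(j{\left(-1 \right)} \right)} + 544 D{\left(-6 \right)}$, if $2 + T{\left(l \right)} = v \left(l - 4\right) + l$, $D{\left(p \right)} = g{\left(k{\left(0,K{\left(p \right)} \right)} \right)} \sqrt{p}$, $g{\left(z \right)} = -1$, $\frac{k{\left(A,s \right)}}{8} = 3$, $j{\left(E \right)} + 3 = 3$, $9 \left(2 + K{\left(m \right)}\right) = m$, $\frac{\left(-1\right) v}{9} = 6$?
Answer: $214 - 544 i \sqrt{6} \approx 214.0 - 1332.5 i$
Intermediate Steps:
$v = -54$ ($v = \left(-9\right) 6 = -54$)
$K{\left(m \right)} = -2 + \frac{m}{9}$
$j{\left(E \right)} = 0$ ($j{\left(E \right)} = -3 + 3 = 0$)
$k{\left(A,s \right)} = 24$ ($k{\left(A,s \right)} = 8 \cdot 3 = 24$)
$D{\left(p \right)} = - \sqrt{p}$
$T{\left(l \right)} = 214 - 53 l$ ($T{\left(l \right)} = -2 + \left(- 54 \left(l - 4\right) + l\right) = -2 + \left(- 54 \left(-4 + l\right) + l\right) = -2 - \left(-216 + 53 l\right) = 214 - 53 l$)
$T{\left(j{\left(-1 \right)} \right)} + 544 D{\left(-6 \right)} = \left(214 - 0\right) + 544 \left(- \sqrt{-6}\right) = \left(214 + 0\right) + 544 \left(- i \sqrt{6}\right) = 214 + 544 \left(- i \sqrt{6}\right) = 214 - 544 i \sqrt{6}$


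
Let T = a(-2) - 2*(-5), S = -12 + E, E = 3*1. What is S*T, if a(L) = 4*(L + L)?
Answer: 54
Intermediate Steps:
E = 3
a(L) = 8*L (a(L) = 4*(2*L) = 8*L)
S = -9 (S = -12 + 3 = -9)
T = -6 (T = 8*(-2) - 2*(-5) = -16 + 10 = -6)
S*T = -9*(-6) = 54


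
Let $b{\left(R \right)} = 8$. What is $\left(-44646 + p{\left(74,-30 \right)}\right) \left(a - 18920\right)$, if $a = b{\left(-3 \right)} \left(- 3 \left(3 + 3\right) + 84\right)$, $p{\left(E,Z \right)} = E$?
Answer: $819768224$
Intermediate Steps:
$a = 528$ ($a = 8 \left(- 3 \left(3 + 3\right) + 84\right) = 8 \left(\left(-3\right) 6 + 84\right) = 8 \left(-18 + 84\right) = 8 \cdot 66 = 528$)
$\left(-44646 + p{\left(74,-30 \right)}\right) \left(a - 18920\right) = \left(-44646 + 74\right) \left(528 - 18920\right) = - 44572 \left(528 - 18920\right) = \left(-44572\right) \left(-18392\right) = 819768224$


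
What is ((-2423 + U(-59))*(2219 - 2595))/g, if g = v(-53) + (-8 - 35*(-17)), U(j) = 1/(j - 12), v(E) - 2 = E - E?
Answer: 64684784/41819 ≈ 1546.8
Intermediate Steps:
v(E) = 2 (v(E) = 2 + (E - E) = 2 + 0 = 2)
U(j) = 1/(-12 + j)
g = 589 (g = 2 + (-8 - 35*(-17)) = 2 + (-8 + 595) = 2 + 587 = 589)
((-2423 + U(-59))*(2219 - 2595))/g = ((-2423 + 1/(-12 - 59))*(2219 - 2595))/589 = ((-2423 + 1/(-71))*(-376))*(1/589) = ((-2423 - 1/71)*(-376))*(1/589) = -172034/71*(-376)*(1/589) = (64684784/71)*(1/589) = 64684784/41819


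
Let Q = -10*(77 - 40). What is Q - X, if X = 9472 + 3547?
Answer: -13389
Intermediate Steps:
X = 13019
Q = -370 (Q = -10*37 = -370)
Q - X = -370 - 1*13019 = -370 - 13019 = -13389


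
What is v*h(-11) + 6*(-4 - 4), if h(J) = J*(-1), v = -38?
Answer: -466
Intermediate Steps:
h(J) = -J
v*h(-11) + 6*(-4 - 4) = -(-38)*(-11) + 6*(-4 - 4) = -38*11 + 6*(-8) = -418 - 48 = -466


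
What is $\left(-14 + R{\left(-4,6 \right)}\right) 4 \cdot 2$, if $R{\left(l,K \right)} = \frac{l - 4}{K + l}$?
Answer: $-144$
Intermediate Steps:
$R{\left(l,K \right)} = \frac{-4 + l}{K + l}$
$\left(-14 + R{\left(-4,6 \right)}\right) 4 \cdot 2 = \left(-14 + \frac{-4 - 4}{6 - 4}\right) 4 \cdot 2 = \left(-14 + \frac{1}{2} \left(-8\right)\right) 8 = \left(-14 - 4\right) 8 = \left(-18\right) 8 = -144$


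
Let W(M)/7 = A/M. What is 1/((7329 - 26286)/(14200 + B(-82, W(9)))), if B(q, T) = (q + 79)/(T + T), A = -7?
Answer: -1391627/1857786 ≈ -0.74908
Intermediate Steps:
W(M) = -49/M (W(M) = 7*(-7/M) = -49/M)
B(q, T) = (79 + q)/(2*T) (B(q, T) = (79 + q)/((2*T)) = (79 + q)*(1/(2*T)) = (79 + q)/(2*T))
1/((7329 - 26286)/(14200 + B(-82, W(9)))) = 1/((7329 - 26286)/(14200 + (79 - 82)/(2*((-49/9))))) = 1/(-18957/(14200 + (1/2)*(-3)/(-49*1/9))) = 1/(-18957/(14200 + (1/2)*(-3)/(-49/9))) = 1/(-18957/(14200 + (1/2)*(-9/49)*(-3))) = 1/(-18957/(14200 + 27/98)) = 1/(-18957/1391627/98) = 1/(-18957*98/1391627) = 1/(-1857786/1391627) = -1391627/1857786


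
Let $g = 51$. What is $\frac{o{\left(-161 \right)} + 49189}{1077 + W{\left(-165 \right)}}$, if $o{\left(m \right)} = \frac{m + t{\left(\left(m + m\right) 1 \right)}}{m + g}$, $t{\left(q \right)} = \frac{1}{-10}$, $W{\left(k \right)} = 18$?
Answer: $\frac{54109511}{1204500} \approx 44.923$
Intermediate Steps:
$t{\left(q \right)} = - \frac{1}{10}$
$o{\left(m \right)} = \frac{- \frac{1}{10} + m}{51 + m}$ ($o{\left(m \right)} = \frac{m - \frac{1}{10}}{m + 51} = \frac{- \frac{1}{10} + m}{51 + m}$)
$\frac{o{\left(-161 \right)} + 49189}{1077 + W{\left(-165 \right)}} = \frac{\frac{- \frac{1}{10} - 161}{51 - 161} + 49189}{1077 + 18} = \frac{\frac{1}{-110} \left(- \frac{1611}{10}\right) + 49189}{1095} = \left(\left(- \frac{1}{110}\right) \left(- \frac{1611}{10}\right) + 49189\right) \frac{1}{1095} = \left(\frac{1611}{1100} + 49189\right) \frac{1}{1095} = \frac{54109511}{1100} \cdot \frac{1}{1095} = \frac{54109511}{1204500}$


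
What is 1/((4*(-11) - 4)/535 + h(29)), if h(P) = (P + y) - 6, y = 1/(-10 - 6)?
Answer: 8560/195577 ≈ 0.043768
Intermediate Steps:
y = -1/16 (y = 1/(-16) = -1/16 ≈ -0.062500)
h(P) = -97/16 + P (h(P) = (P - 1/16) - 6 = (-1/16 + P) - 6 = -97/16 + P)
1/((4*(-11) - 4)/535 + h(29)) = 1/((4*(-11) - 4)/535 + (-97/16 + 29)) = 1/((-44 - 4)*(1/535) + 367/16) = 1/(-48*1/535 + 367/16) = 1/(-48/535 + 367/16) = 1/(195577/8560) = 8560/195577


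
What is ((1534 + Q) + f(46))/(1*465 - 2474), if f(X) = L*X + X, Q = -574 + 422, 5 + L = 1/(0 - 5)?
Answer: -5944/10045 ≈ -0.59174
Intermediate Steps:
L = -26/5 (L = -5 + 1/(0 - 5) = -5 + 1/(-5) = -5 - ⅕ = -26/5 ≈ -5.2000)
Q = -152
f(X) = -21*X/5 (f(X) = -26*X/5 + X = -21*X/5)
((1534 + Q) + f(46))/(1*465 - 2474) = ((1534 - 152) - 21/5*46)/(1*465 - 2474) = (1382 - 966/5)/(465 - 2474) = (5944/5)/(-2009) = (5944/5)*(-1/2009) = -5944/10045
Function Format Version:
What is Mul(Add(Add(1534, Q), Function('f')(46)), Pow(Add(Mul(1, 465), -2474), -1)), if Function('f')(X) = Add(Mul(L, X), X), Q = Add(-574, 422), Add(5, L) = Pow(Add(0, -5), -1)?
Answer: Rational(-5944, 10045) ≈ -0.59174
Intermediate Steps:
L = Rational(-26, 5) (L = Add(-5, Pow(Add(0, -5), -1)) = Add(-5, Pow(-5, -1)) = Add(-5, Rational(-1, 5)) = Rational(-26, 5) ≈ -5.2000)
Q = -152
Function('f')(X) = Mul(Rational(-21, 5), X) (Function('f')(X) = Add(Mul(Rational(-26, 5), X), X) = Mul(Rational(-21, 5), X))
Mul(Add(Add(1534, Q), Function('f')(46)), Pow(Add(Mul(1, 465), -2474), -1)) = Mul(Add(Add(1534, -152), Mul(Rational(-21, 5), 46)), Pow(Add(Mul(1, 465), -2474), -1)) = Mul(Add(1382, Rational(-966, 5)), Pow(Add(465, -2474), -1)) = Mul(Rational(5944, 5), Pow(-2009, -1)) = Mul(Rational(5944, 5), Rational(-1, 2009)) = Rational(-5944, 10045)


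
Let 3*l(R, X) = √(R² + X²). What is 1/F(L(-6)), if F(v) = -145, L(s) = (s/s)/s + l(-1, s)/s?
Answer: -1/145 ≈ -0.0068966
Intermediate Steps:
l(R, X) = √(R² + X²)/3
L(s) = 1/s + √(1 + s²)/(3*s) (L(s) = (s/s)/s + (√((-1)² + s²)/3)/s = 1/s + (√(1 + s²)/3)/s = 1/s + √(1 + s²)/(3*s))
1/F(L(-6)) = 1/(-145) = -1/145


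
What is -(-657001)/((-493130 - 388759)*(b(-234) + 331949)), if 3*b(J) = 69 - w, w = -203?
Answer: -657001/292822129597 ≈ -2.2437e-6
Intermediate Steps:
b(J) = 272/3 (b(J) = (69 - 1*(-203))/3 = (69 + 203)/3 = (1/3)*272 = 272/3)
-(-657001)/((-493130 - 388759)*(b(-234) + 331949)) = -(-657001)/((-493130 - 388759)*(272/3 + 331949)) = -(-657001)/((-881889*996119/3)) = -(-657001)/(-292822129597) = -(-657001)*(-1)/292822129597 = -1*657001/292822129597 = -657001/292822129597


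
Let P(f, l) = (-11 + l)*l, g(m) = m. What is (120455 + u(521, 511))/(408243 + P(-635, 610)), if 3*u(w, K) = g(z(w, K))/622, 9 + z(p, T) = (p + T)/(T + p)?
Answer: 112384511/721799589 ≈ 0.15570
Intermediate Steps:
z(p, T) = -8 (z(p, T) = -9 + (p + T)/(T + p) = -9 + (T + p)/(T + p) = -9 + 1 = -8)
u(w, K) = -4/933 (u(w, K) = (-8/622)/3 = (-8*1/622)/3 = (⅓)*(-4/311) = -4/933)
P(f, l) = l*(-11 + l)
(120455 + u(521, 511))/(408243 + P(-635, 610)) = (120455 - 4/933)/(408243 + 610*(-11 + 610)) = 112384511/(933*(408243 + 610*599)) = 112384511/(933*(408243 + 365390)) = (112384511/933)/773633 = (112384511/933)*(1/773633) = 112384511/721799589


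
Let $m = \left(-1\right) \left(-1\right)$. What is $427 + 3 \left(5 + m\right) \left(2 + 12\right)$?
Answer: $679$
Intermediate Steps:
$m = 1$
$427 + 3 \left(5 + m\right) \left(2 + 12\right) = 427 + 3 \left(5 + 1\right) \left(2 + 12\right) = 427 + 3 \cdot 6 \cdot 14 = 427 + 18 \cdot 14 = 427 + 252 = 679$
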